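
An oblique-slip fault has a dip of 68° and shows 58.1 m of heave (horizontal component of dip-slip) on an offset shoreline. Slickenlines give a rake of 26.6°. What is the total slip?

dip-slip = heave / cos(dip) = 58.1 / cos(68°) = 155.1 m
net slip = dip-slip / sin(rake) = 155.1 / sin(26.6°) = 346 m

346 m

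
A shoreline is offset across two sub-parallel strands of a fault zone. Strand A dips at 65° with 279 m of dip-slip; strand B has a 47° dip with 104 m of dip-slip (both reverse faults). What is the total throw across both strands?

329 m

throw_A = 279 × sin(65°) = 252.9 m
throw_B = 104 × sin(47°) = 76.06 m
total = 252.9 + 76.06 = 329 m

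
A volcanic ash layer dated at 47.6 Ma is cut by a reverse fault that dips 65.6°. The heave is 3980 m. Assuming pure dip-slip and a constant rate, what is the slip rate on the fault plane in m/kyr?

dip-slip = heave / cos(dip) = 3980 m / cos(65.6°) = 9634 m
rate = 9634 m / 47.6 Ma = 0.000202 m/yr = 0.202 m/kyr

0.202 m/kyr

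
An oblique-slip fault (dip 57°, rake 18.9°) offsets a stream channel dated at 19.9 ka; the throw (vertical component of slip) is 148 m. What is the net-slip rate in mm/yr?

dip-slip = throw / sin(dip) = 148 / sin(57°) = 176.5 m
net slip = dip-slip / sin(rake) = 176.5 / sin(18.9°) = 544.8 m
rate = 544.8 m / 19.9 ka = 0.0274 m/yr = 27.4 mm/yr

27.4 mm/yr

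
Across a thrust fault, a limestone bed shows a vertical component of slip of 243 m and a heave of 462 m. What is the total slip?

522 m

net slip = √(throw² + heave²) = √(243² + 462²) = 522 m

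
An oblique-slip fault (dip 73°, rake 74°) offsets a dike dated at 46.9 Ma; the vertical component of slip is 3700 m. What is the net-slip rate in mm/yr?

dip-slip = throw / sin(dip) = 3700 / sin(73°) = 3869 m
net slip = dip-slip / sin(rake) = 3869 / sin(74°) = 4025 m
rate = 4025 m / 46.9 Ma = 0.0000858 m/yr = 0.0858 mm/yr

0.0858 mm/yr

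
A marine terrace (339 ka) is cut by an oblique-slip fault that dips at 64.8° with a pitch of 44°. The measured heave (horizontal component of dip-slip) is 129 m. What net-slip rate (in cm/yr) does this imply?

0.129 cm/yr

dip-slip = heave / cos(dip) = 129 / cos(64.8°) = 303 m
net slip = dip-slip / sin(rake) = 303 / sin(44°) = 436.1 m
rate = 436.1 m / 339 ka = 0.00129 m/yr = 0.129 cm/yr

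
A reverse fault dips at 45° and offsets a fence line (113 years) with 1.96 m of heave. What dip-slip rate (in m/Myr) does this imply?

24500 m/Myr

dip-slip = heave / cos(dip) = 1.96 m / cos(45°) = 2.772 m
rate = 2.772 m / 113 years = 0.0245 m/yr = 24500 m/Myr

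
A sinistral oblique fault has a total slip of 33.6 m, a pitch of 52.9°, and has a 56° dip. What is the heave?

15 m

dip-slip = net slip × sin(rake) = 33.6 m × sin(52.9°) = 26.80 m
heave = dip-slip × cos(dip) = 26.80 × cos(56°) = 15 m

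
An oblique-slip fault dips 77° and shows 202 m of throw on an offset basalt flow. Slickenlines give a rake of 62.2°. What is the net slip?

dip-slip = throw / sin(dip) = 202 / sin(77°) = 207.3 m
net slip = dip-slip / sin(rake) = 207.3 / sin(62.2°) = 234 m

234 m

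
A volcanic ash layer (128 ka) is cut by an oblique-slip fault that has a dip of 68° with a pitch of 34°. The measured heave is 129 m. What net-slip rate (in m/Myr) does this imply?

4810 m/Myr

dip-slip = heave / cos(dip) = 129 / cos(68°) = 344.4 m
net slip = dip-slip / sin(rake) = 344.4 / sin(34°) = 615.8 m
rate = 615.8 m / 128 ka = 0.00481 m/yr = 4810 m/Myr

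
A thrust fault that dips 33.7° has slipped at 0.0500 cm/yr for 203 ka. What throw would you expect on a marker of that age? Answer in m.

dip-slip = rate × time = 0.0500 cm/yr × 203 ka = 101.5 m
throw = dip-slip × sin(dip) = 101.5 × sin(33.7°) = 56.3 m

56.3 m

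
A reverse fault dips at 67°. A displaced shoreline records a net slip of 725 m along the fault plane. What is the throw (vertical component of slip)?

throw = dip-slip × sin(dip) = 725 m × sin(67°) = 667 m

667 m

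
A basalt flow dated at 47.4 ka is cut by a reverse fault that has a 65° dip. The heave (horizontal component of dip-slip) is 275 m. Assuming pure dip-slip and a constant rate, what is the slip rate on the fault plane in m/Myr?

dip-slip = heave / cos(dip) = 275 m / cos(65°) = 650.7 m
rate = 650.7 m / 47.4 ka = 0.0137 m/yr = 13700 m/Myr

13700 m/Myr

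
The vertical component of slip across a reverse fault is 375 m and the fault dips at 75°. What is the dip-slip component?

388 m

dip-slip = throw / sin(dip) = 375 / sin(75°) = 388 m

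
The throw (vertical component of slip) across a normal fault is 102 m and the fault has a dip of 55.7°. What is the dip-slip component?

dip-slip = throw / sin(dip) = 102 / sin(55.7°) = 123 m

123 m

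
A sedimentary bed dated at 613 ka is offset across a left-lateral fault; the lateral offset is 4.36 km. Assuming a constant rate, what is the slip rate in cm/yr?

0.711 cm/yr

rate = 4.36 km / 613 ka = 0.00711 m/yr = 0.711 cm/yr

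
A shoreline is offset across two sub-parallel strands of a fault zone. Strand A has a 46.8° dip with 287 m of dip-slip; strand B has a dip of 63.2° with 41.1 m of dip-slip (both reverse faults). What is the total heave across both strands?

215 m

heave_A = 287 × cos(46.8°) = 196.5 m
heave_B = 41.1 × cos(63.2°) = 18.53 m
total = 196.5 + 18.53 = 215 m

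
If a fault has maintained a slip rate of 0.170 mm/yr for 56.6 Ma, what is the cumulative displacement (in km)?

slip = rate × time = 0.170 mm/yr × 56.6 Ma = 9620 m = 9.62 km

9.62 km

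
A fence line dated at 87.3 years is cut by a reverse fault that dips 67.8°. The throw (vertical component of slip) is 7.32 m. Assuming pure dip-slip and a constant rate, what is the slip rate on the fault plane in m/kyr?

dip-slip = throw / sin(dip) = 7.32 m / sin(67.8°) = 7.906 m
rate = 7.906 m / 87.3 years = 0.0906 m/yr = 90.6 m/kyr

90.6 m/kyr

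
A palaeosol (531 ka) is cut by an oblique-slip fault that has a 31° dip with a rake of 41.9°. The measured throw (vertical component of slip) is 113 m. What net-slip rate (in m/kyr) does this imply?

0.619 m/kyr

dip-slip = throw / sin(dip) = 113 / sin(31°) = 219.4 m
net slip = dip-slip / sin(rake) = 219.4 / sin(41.9°) = 328.5 m
rate = 328.5 m / 531 ka = 0.000619 m/yr = 0.619 m/kyr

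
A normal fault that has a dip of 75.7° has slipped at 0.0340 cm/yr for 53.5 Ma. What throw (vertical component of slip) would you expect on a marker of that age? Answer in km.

17.6 km

dip-slip = rate × time = 0.0340 cm/yr × 53.5 Ma = 18190 m
throw = dip-slip × sin(dip) = 18190 × sin(75.7°) = 17600 m = 17.6 km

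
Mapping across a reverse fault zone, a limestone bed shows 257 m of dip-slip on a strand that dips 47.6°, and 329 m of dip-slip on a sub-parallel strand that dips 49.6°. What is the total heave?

387 m

heave_A = 257 × cos(47.6°) = 173.3 m
heave_B = 329 × cos(49.6°) = 213.2 m
total = 173.3 + 213.2 = 387 m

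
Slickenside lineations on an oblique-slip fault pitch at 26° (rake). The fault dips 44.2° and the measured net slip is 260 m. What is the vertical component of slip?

dip-slip = net slip × sin(rake) = 260 m × sin(26°) = 114 m
throw = dip-slip × sin(dip) = 114 × sin(44.2°) = 79.5 m

79.5 m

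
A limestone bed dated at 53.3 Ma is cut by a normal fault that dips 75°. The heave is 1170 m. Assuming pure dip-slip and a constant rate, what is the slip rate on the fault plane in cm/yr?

dip-slip = heave / cos(dip) = 1170 m / cos(75°) = 4521 m
rate = 4521 m / 53.3 Ma = 0.0000848 m/yr = 0.00848 cm/yr

0.00848 cm/yr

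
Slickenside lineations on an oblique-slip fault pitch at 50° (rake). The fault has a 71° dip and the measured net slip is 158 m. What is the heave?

dip-slip = net slip × sin(rake) = 158 m × sin(50°) = 121 m
heave = dip-slip × cos(dip) = 121 × cos(71°) = 39.4 m

39.4 m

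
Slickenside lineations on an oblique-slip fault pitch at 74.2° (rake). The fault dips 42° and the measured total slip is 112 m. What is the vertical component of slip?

72.1 m

dip-slip = net slip × sin(rake) = 112 m × sin(74.2°) = 107.8 m
throw = dip-slip × sin(dip) = 107.8 × sin(42°) = 72.1 m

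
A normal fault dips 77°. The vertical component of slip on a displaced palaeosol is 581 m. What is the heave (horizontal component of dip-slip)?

134 m

heave = throw / tan(dip) = 581 / tan(77°) = 134 m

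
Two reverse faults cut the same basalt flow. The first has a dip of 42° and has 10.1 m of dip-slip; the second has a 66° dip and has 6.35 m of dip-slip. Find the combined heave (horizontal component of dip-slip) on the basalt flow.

10.1 m

heave_A = 10.1 × cos(42°) = 7.506 m
heave_B = 6.35 × cos(66°) = 2.583 m
total = 7.506 + 2.583 = 10.1 m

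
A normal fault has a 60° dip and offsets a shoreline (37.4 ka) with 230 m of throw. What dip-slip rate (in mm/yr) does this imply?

dip-slip = throw / sin(dip) = 230 m / sin(60°) = 265.6 m
rate = 265.6 m / 37.4 ka = 0.00710 m/yr = 7.10 mm/yr

7.10 mm/yr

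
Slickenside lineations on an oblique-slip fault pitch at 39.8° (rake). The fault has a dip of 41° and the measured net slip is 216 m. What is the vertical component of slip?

90.7 m

dip-slip = net slip × sin(rake) = 216 m × sin(39.8°) = 138.3 m
throw = dip-slip × sin(dip) = 138.3 × sin(41°) = 90.7 m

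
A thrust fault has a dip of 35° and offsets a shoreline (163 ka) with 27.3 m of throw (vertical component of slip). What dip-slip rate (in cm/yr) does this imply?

0.0292 cm/yr

dip-slip = throw / sin(dip) = 27.3 m / sin(35°) = 47.60 m
rate = 47.60 m / 163 ka = 0.000292 m/yr = 0.0292 cm/yr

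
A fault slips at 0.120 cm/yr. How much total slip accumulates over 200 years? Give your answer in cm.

slip = rate × time = 0.120 cm/yr × 200 years = 0.240 m = 24 cm

24 cm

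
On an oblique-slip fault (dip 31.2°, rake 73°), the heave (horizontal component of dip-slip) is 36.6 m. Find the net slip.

44.7 m

dip-slip = heave / cos(dip) = 36.6 / cos(31.2°) = 42.79 m
net slip = dip-slip / sin(rake) = 42.79 / sin(73°) = 44.7 m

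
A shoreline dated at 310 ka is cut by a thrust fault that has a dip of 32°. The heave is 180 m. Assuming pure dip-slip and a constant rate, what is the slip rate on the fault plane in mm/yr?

0.685 mm/yr

dip-slip = heave / cos(dip) = 180 m / cos(32°) = 212.3 m
rate = 212.3 m / 310 ka = 0.000685 m/yr = 0.685 mm/yr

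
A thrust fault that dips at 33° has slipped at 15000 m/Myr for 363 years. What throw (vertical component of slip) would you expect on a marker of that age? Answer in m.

dip-slip = rate × time = 15000 m/Myr × 363 years = 5.445 m
throw = dip-slip × sin(dip) = 5.445 × sin(33°) = 2.97 m

2.97 m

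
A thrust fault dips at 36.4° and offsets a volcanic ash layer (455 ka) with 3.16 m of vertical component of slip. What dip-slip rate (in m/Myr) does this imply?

11.7 m/Myr

dip-slip = throw / sin(dip) = 3.16 m / sin(36.4°) = 5.325 m
rate = 5.325 m / 455 ka = 0.0000117 m/yr = 11.7 m/Myr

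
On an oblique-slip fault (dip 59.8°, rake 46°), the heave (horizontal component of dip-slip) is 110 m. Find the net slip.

dip-slip = heave / cos(dip) = 110 / cos(59.8°) = 218.7 m
net slip = dip-slip / sin(rake) = 218.7 / sin(46°) = 304 m

304 m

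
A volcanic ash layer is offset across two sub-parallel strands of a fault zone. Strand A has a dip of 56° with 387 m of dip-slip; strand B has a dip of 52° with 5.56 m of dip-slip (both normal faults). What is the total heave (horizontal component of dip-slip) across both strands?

heave_A = 387 × cos(56°) = 216.4 m
heave_B = 5.56 × cos(52°) = 3.423 m
total = 216.4 + 3.423 = 220 m

220 m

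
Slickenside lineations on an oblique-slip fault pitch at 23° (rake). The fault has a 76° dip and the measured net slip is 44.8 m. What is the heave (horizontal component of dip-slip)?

4.23 m

dip-slip = net slip × sin(rake) = 44.8 m × sin(23°) = 17.50 m
heave = dip-slip × cos(dip) = 17.50 × cos(76°) = 4.23 m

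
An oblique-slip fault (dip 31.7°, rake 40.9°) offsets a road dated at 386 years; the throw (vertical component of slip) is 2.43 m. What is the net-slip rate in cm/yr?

1.83 cm/yr

dip-slip = throw / sin(dip) = 2.43 / sin(31.7°) = 4.624 m
net slip = dip-slip / sin(rake) = 4.624 / sin(40.9°) = 7.063 m
rate = 7.063 m / 386 years = 0.0183 m/yr = 1.83 cm/yr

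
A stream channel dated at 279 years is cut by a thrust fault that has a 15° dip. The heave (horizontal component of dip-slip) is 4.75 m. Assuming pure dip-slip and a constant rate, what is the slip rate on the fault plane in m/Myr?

17600 m/Myr

dip-slip = heave / cos(dip) = 4.75 m / cos(15°) = 4.918 m
rate = 4.918 m / 279 years = 0.0176 m/yr = 17600 m/Myr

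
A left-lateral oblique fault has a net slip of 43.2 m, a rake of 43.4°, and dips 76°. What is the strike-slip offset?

strike-slip = net slip × cos(rake) = 43.2 m × cos(43.4°) = 31.4 m

31.4 m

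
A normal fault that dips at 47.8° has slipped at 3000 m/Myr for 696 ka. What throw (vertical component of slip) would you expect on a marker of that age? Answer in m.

1550 m

dip-slip = rate × time = 3000 m/Myr × 696 ka = 2088 m
throw = dip-slip × sin(dip) = 2088 × sin(47.8°) = 1550 m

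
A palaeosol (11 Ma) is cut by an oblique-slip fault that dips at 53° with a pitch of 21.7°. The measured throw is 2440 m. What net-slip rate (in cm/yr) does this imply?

0.0751 cm/yr

dip-slip = throw / sin(dip) = 2440 / sin(53°) = 3055 m
net slip = dip-slip / sin(rake) = 3055 / sin(21.7°) = 8263 m
rate = 8263 m / 11 Ma = 0.000751 m/yr = 0.0751 cm/yr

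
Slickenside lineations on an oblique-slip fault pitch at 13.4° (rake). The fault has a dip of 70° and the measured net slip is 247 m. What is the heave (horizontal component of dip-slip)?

dip-slip = net slip × sin(rake) = 247 m × sin(13.4°) = 57.24 m
heave = dip-slip × cos(dip) = 57.24 × cos(70°) = 19.6 m

19.6 m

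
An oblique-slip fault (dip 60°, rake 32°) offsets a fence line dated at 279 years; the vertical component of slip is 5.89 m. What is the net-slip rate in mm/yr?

dip-slip = throw / sin(dip) = 5.89 / sin(60°) = 6.801 m
net slip = dip-slip / sin(rake) = 6.801 / sin(32°) = 12.83 m
rate = 12.83 m / 279 years = 0.0460 m/yr = 46 mm/yr

46 mm/yr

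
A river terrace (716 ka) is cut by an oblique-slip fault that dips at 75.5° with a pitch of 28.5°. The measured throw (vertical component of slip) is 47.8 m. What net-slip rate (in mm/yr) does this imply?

dip-slip = throw / sin(dip) = 47.8 / sin(75.5°) = 49.37 m
net slip = dip-slip / sin(rake) = 49.37 / sin(28.5°) = 103.5 m
rate = 103.5 m / 716 ka = 0.000145 m/yr = 0.145 mm/yr

0.145 mm/yr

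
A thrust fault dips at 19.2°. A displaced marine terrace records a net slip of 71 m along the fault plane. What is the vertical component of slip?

throw = dip-slip × sin(dip) = 71 m × sin(19.2°) = 23.3 m

23.3 m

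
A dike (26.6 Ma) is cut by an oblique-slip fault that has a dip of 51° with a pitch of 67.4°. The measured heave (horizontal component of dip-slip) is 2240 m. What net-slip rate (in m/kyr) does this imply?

0.145 m/kyr

dip-slip = heave / cos(dip) = 2240 / cos(51°) = 3559 m
net slip = dip-slip / sin(rake) = 3559 / sin(67.4°) = 3855 m
rate = 3855 m / 26.6 Ma = 0.000145 m/yr = 0.145 m/kyr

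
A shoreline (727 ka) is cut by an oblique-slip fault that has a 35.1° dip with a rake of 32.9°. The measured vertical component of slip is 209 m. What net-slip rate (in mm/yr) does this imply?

0.920 mm/yr

dip-slip = throw / sin(dip) = 209 / sin(35.1°) = 363.5 m
net slip = dip-slip / sin(rake) = 363.5 / sin(32.9°) = 669.2 m
rate = 669.2 m / 727 ka = 0.000920 m/yr = 0.920 mm/yr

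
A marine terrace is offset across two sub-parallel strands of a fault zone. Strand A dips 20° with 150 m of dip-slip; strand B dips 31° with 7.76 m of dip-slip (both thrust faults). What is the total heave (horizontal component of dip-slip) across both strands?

148 m

heave_A = 150 × cos(20°) = 141 m
heave_B = 7.76 × cos(31°) = 6.652 m
total = 141 + 6.652 = 148 m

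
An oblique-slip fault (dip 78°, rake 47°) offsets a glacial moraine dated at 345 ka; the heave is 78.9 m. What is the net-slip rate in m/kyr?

1.50 m/kyr

dip-slip = heave / cos(dip) = 78.9 / cos(78°) = 379.5 m
net slip = dip-slip / sin(rake) = 379.5 / sin(47°) = 518.9 m
rate = 518.9 m / 345 ka = 0.00150 m/yr = 1.50 m/kyr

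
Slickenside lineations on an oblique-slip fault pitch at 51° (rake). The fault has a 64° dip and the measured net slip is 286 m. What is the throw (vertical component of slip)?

200 m

dip-slip = net slip × sin(rake) = 286 m × sin(51°) = 222.3 m
throw = dip-slip × sin(dip) = 222.3 × sin(64°) = 200 m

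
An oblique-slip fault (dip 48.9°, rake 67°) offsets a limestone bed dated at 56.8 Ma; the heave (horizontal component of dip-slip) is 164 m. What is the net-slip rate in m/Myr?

dip-slip = heave / cos(dip) = 164 / cos(48.9°) = 249.5 m
net slip = dip-slip / sin(rake) = 249.5 / sin(67°) = 271 m
rate = 271 m / 56.8 Ma = 0.00000477 m/yr = 4.77 m/Myr

4.77 m/Myr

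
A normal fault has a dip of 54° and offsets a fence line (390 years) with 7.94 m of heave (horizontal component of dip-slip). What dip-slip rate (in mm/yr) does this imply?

34.6 mm/yr

dip-slip = heave / cos(dip) = 7.94 m / cos(54°) = 13.51 m
rate = 13.51 m / 390 years = 0.0346 m/yr = 34.6 mm/yr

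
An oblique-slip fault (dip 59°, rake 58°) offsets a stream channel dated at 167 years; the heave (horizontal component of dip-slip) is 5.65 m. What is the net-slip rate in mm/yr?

77.5 mm/yr

dip-slip = heave / cos(dip) = 5.65 / cos(59°) = 10.97 m
net slip = dip-slip / sin(rake) = 10.97 / sin(58°) = 12.94 m
rate = 12.94 m / 167 years = 0.0775 m/yr = 77.5 mm/yr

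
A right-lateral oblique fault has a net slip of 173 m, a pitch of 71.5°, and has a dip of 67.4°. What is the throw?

151 m

dip-slip = net slip × sin(rake) = 173 m × sin(71.5°) = 164.1 m
throw = dip-slip × sin(dip) = 164.1 × sin(67.4°) = 151 m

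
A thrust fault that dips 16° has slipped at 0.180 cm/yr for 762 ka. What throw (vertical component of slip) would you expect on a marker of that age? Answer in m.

378 m

dip-slip = rate × time = 0.180 cm/yr × 762 ka = 1372 m
throw = dip-slip × sin(dip) = 1372 × sin(16°) = 378 m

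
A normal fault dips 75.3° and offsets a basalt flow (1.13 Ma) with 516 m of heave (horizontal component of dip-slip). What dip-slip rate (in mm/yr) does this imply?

1.80 mm/yr

dip-slip = heave / cos(dip) = 516 m / cos(75.3°) = 2033 m
rate = 2033 m / 1.13 Ma = 0.00180 m/yr = 1.80 mm/yr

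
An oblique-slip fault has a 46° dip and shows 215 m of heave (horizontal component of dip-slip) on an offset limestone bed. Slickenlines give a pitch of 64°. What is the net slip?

dip-slip = heave / cos(dip) = 215 / cos(46°) = 309.5 m
net slip = dip-slip / sin(rake) = 309.5 / sin(64°) = 344 m

344 m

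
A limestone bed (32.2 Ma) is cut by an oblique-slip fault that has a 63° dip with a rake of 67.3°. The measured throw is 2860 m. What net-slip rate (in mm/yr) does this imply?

0.108 mm/yr

dip-slip = throw / sin(dip) = 2860 / sin(63°) = 3210 m
net slip = dip-slip / sin(rake) = 3210 / sin(67.3°) = 3479 m
rate = 3479 m / 32.2 Ma = 0.000108 m/yr = 0.108 mm/yr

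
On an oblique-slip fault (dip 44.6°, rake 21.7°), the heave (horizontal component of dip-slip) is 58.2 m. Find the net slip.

dip-slip = heave / cos(dip) = 58.2 / cos(44.6°) = 81.74 m
net slip = dip-slip / sin(rake) = 81.74 / sin(21.7°) = 221 m

221 m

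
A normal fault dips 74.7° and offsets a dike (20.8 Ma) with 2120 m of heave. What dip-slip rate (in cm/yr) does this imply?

0.0386 cm/yr

dip-slip = heave / cos(dip) = 2120 m / cos(74.7°) = 8034 m
rate = 8034 m / 20.8 Ma = 0.000386 m/yr = 0.0386 cm/yr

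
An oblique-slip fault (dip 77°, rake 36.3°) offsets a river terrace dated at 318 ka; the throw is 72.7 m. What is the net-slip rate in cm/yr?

dip-slip = throw / sin(dip) = 72.7 / sin(77°) = 74.61 m
net slip = dip-slip / sin(rake) = 74.61 / sin(36.3°) = 126 m
rate = 126 m / 318 ka = 0.000396 m/yr = 0.0396 cm/yr

0.0396 cm/yr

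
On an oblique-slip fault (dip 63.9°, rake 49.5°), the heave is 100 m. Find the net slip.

dip-slip = heave / cos(dip) = 100 / cos(63.9°) = 227.3 m
net slip = dip-slip / sin(rake) = 227.3 / sin(49.5°) = 299 m

299 m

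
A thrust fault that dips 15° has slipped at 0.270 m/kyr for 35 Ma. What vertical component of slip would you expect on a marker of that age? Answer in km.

2.45 km

dip-slip = rate × time = 0.270 m/kyr × 35 Ma = 9450 m
throw = dip-slip × sin(dip) = 9450 × sin(15°) = 2450 m = 2.45 km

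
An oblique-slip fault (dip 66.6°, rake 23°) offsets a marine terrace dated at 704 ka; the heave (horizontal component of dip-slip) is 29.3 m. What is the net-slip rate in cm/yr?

0.0268 cm/yr

dip-slip = heave / cos(dip) = 29.3 / cos(66.6°) = 73.78 m
net slip = dip-slip / sin(rake) = 73.78 / sin(23°) = 188.8 m
rate = 188.8 m / 704 ka = 0.000268 m/yr = 0.0268 cm/yr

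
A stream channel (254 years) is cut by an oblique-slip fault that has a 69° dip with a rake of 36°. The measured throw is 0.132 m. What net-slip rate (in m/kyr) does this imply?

0.947 m/kyr

dip-slip = throw / sin(dip) = 0.132 / sin(69°) = 0.1414 m
net slip = dip-slip / sin(rake) = 0.1414 / sin(36°) = 0.2405 m
rate = 0.2405 m / 254 years = 0.000947 m/yr = 0.947 m/kyr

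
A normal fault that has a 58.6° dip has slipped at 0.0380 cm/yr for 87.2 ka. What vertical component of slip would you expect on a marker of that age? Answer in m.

dip-slip = rate × time = 0.0380 cm/yr × 87.2 ka = 33.14 m
throw = dip-slip × sin(dip) = 33.14 × sin(58.6°) = 28.3 m

28.3 m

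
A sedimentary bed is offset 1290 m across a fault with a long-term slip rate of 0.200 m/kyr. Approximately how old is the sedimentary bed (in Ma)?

6.45 Ma

age = offset / rate = 1290 m / (0.200 m/kyr) = 6.45e+06 yr = 6.45 Ma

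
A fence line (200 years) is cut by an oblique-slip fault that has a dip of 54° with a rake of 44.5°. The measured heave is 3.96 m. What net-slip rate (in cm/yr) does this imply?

dip-slip = heave / cos(dip) = 3.96 / cos(54°) = 6.737 m
net slip = dip-slip / sin(rake) = 6.737 / sin(44.5°) = 9.612 m
rate = 9.612 m / 200 years = 0.0481 m/yr = 4.81 cm/yr

4.81 cm/yr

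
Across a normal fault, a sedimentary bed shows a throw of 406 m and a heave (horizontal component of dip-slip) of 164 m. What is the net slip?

net slip = √(throw² + heave²) = √(406² + 164²) = 438 m

438 m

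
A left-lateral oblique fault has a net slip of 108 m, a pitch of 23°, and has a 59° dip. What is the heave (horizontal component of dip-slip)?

dip-slip = net slip × sin(rake) = 108 m × sin(23°) = 42.20 m
heave = dip-slip × cos(dip) = 42.20 × cos(59°) = 21.7 m

21.7 m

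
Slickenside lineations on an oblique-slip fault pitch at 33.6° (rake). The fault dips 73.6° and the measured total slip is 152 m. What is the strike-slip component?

127 m

strike-slip = net slip × cos(rake) = 152 m × cos(33.6°) = 127 m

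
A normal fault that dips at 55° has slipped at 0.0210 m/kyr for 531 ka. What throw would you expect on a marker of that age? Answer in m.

dip-slip = rate × time = 0.0210 m/kyr × 531 ka = 11.15 m
throw = dip-slip × sin(dip) = 11.15 × sin(55°) = 9.13 m

9.13 m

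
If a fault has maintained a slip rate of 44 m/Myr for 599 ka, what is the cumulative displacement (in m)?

slip = rate × time = 44 m/Myr × 599 ka = 26.4 m

26.4 m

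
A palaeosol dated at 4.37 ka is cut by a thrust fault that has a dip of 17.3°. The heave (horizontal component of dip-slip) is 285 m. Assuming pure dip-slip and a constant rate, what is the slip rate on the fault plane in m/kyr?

68.3 m/kyr

dip-slip = heave / cos(dip) = 285 m / cos(17.3°) = 298.5 m
rate = 298.5 m / 4.37 ka = 0.0683 m/yr = 68.3 m/kyr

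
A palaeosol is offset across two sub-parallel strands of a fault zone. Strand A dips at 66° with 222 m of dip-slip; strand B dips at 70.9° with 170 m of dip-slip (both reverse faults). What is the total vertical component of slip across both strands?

363 m

throw_A = 222 × sin(66°) = 202.8 m
throw_B = 170 × sin(70.9°) = 160.6 m
total = 202.8 + 160.6 = 363 m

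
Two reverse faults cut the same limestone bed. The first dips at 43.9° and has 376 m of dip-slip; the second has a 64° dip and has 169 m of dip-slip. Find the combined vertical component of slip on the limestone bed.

413 m

throw_A = 376 × sin(43.9°) = 260.7 m
throw_B = 169 × sin(64°) = 151.9 m
total = 260.7 + 151.9 = 413 m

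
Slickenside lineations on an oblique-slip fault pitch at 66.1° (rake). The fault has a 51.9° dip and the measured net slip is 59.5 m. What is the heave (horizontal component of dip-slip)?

33.6 m

dip-slip = net slip × sin(rake) = 59.5 m × sin(66.1°) = 54.40 m
heave = dip-slip × cos(dip) = 54.40 × cos(51.9°) = 33.6 m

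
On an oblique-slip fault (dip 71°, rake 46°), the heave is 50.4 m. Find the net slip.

215 m

dip-slip = heave / cos(dip) = 50.4 / cos(71°) = 154.8 m
net slip = dip-slip / sin(rake) = 154.8 / sin(46°) = 215 m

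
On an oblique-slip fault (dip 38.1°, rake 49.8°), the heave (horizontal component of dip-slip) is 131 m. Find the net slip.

dip-slip = heave / cos(dip) = 131 / cos(38.1°) = 166.5 m
net slip = dip-slip / sin(rake) = 166.5 / sin(49.8°) = 218 m

218 m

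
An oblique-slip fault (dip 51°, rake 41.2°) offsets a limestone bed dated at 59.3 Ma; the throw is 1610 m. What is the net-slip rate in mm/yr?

dip-slip = throw / sin(dip) = 1610 / sin(51°) = 2072 m
net slip = dip-slip / sin(rake) = 2072 / sin(41.2°) = 3145 m
rate = 3145 m / 59.3 Ma = 0.0000530 m/yr = 0.0530 mm/yr

0.0530 mm/yr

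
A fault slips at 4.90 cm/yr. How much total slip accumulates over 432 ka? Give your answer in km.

21.2 km

slip = rate × time = 4.90 cm/yr × 432 ka = 21200 m = 21.2 km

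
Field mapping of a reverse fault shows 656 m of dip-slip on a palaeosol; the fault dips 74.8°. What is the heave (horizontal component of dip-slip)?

heave = dip-slip × cos(dip) = 656 m × cos(74.8°) = 172 m

172 m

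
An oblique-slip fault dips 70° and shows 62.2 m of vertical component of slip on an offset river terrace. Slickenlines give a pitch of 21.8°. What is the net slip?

dip-slip = throw / sin(dip) = 62.2 / sin(70°) = 66.19 m
net slip = dip-slip / sin(rake) = 66.19 / sin(21.8°) = 178 m

178 m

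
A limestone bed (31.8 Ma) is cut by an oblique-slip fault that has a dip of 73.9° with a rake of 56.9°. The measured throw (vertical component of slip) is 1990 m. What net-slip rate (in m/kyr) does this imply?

dip-slip = throw / sin(dip) = 1990 / sin(73.9°) = 2071 m
net slip = dip-slip / sin(rake) = 2071 / sin(56.9°) = 2472 m
rate = 2472 m / 31.8 Ma = 0.0000778 m/yr = 0.0778 m/kyr

0.0778 m/kyr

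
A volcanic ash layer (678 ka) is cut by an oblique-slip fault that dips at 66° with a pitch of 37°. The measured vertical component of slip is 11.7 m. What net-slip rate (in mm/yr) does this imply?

0.0314 mm/yr

dip-slip = throw / sin(dip) = 11.7 / sin(66°) = 12.81 m
net slip = dip-slip / sin(rake) = 12.81 / sin(37°) = 21.28 m
rate = 21.28 m / 678 ka = 0.0000314 m/yr = 0.0314 mm/yr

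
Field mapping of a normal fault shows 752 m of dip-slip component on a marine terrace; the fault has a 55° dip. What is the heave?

431 m

heave = dip-slip × cos(dip) = 752 m × cos(55°) = 431 m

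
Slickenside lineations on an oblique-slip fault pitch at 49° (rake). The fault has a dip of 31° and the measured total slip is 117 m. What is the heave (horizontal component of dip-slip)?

75.7 m

dip-slip = net slip × sin(rake) = 117 m × sin(49°) = 88.30 m
heave = dip-slip × cos(dip) = 88.30 × cos(31°) = 75.7 m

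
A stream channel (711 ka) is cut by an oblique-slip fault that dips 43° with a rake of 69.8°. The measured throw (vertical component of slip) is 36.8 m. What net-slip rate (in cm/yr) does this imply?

dip-slip = throw / sin(dip) = 36.8 / sin(43°) = 53.96 m
net slip = dip-slip / sin(rake) = 53.96 / sin(69.8°) = 57.50 m
rate = 57.50 m / 711 ka = 0.0000809 m/yr = 0.00809 cm/yr

0.00809 cm/yr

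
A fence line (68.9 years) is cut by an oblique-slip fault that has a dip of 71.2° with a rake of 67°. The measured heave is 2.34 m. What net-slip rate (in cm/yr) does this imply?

dip-slip = heave / cos(dip) = 2.34 / cos(71.2°) = 7.261 m
net slip = dip-slip / sin(rake) = 7.261 / sin(67°) = 7.888 m
rate = 7.888 m / 68.9 years = 0.114 m/yr = 11.4 cm/yr

11.4 cm/yr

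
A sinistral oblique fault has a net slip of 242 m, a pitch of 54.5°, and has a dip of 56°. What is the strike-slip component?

141 m

strike-slip = net slip × cos(rake) = 242 m × cos(54.5°) = 141 m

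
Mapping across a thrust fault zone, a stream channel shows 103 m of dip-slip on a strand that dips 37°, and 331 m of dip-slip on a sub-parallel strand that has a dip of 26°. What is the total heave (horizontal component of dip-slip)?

heave_A = 103 × cos(37°) = 82.26 m
heave_B = 331 × cos(26°) = 297.5 m
total = 82.26 + 297.5 = 380 m

380 m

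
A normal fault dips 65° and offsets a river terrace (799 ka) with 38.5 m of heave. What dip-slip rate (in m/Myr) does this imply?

114 m/Myr

dip-slip = heave / cos(dip) = 38.5 m / cos(65°) = 91.10 m
rate = 91.10 m / 799 ka = 0.000114 m/yr = 114 m/Myr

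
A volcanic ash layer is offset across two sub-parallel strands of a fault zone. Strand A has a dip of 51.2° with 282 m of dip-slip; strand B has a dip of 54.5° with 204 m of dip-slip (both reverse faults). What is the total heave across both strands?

heave_A = 282 × cos(51.2°) = 176.7 m
heave_B = 204 × cos(54.5°) = 118.5 m
total = 176.7 + 118.5 = 295 m

295 m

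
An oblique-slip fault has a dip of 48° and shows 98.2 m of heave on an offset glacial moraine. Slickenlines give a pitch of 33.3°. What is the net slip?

267 m

dip-slip = heave / cos(dip) = 98.2 / cos(48°) = 146.8 m
net slip = dip-slip / sin(rake) = 146.8 / sin(33.3°) = 267 m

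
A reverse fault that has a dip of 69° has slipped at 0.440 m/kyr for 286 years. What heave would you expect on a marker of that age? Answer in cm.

dip-slip = rate × time = 0.440 m/kyr × 286 years = 0.1258 m
heave = dip-slip × cos(dip) = 0.1258 × cos(69°) = 0.0451 m = 4.51 cm

4.51 cm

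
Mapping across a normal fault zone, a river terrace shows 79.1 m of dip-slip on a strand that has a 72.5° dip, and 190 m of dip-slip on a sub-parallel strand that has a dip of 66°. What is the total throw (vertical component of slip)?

249 m

throw_A = 79.1 × sin(72.5°) = 75.44 m
throw_B = 190 × sin(66°) = 173.6 m
total = 75.44 + 173.6 = 249 m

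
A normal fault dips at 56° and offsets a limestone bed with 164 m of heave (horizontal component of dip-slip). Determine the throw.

243 m

throw = heave × tan(dip) = 164 × tan(56°) = 243 m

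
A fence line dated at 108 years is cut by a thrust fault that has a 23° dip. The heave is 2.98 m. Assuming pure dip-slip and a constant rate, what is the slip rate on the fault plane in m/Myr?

dip-slip = heave / cos(dip) = 2.98 m / cos(23°) = 3.237 m
rate = 3.237 m / 108 years = 0.0300 m/yr = 30000 m/Myr

30000 m/Myr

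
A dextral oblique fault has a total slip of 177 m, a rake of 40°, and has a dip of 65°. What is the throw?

dip-slip = net slip × sin(rake) = 177 m × sin(40°) = 113.8 m
throw = dip-slip × sin(dip) = 113.8 × sin(65°) = 103 m

103 m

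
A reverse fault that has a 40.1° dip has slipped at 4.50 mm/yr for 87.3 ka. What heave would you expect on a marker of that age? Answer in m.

300 m

dip-slip = rate × time = 4.50 mm/yr × 87.3 ka = 392.8 m
heave = dip-slip × cos(dip) = 392.8 × cos(40.1°) = 300 m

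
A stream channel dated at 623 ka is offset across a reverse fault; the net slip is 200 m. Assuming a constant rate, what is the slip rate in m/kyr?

0.321 m/kyr

rate = 200 m / 623 ka = 0.000321 m/yr = 0.321 m/kyr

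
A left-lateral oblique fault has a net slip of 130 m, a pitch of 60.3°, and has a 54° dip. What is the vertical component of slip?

dip-slip = net slip × sin(rake) = 130 m × sin(60.3°) = 112.9 m
throw = dip-slip × sin(dip) = 112.9 × sin(54°) = 91.4 m

91.4 m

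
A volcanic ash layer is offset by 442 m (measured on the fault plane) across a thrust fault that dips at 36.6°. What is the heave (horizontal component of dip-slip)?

355 m

heave = dip-slip × cos(dip) = 442 m × cos(36.6°) = 355 m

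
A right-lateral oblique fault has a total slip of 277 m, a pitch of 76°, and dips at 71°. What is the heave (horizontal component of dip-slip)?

87.5 m

dip-slip = net slip × sin(rake) = 277 m × sin(76°) = 268.8 m
heave = dip-slip × cos(dip) = 268.8 × cos(71°) = 87.5 m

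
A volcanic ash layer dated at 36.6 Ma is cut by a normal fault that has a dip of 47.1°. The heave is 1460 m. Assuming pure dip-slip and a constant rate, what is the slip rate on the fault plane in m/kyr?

0.0586 m/kyr

dip-slip = heave / cos(dip) = 1460 m / cos(47.1°) = 2145 m
rate = 2145 m / 36.6 Ma = 0.0000586 m/yr = 0.0586 m/kyr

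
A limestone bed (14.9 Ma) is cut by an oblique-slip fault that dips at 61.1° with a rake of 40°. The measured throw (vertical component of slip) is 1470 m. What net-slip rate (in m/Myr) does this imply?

175 m/Myr

dip-slip = throw / sin(dip) = 1470 / sin(61.1°) = 1679 m
net slip = dip-slip / sin(rake) = 1679 / sin(40°) = 2612 m
rate = 2612 m / 14.9 Ma = 0.000175 m/yr = 175 m/Myr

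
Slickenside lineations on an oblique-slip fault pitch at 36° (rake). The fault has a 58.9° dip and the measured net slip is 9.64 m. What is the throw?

4.85 m

dip-slip = net slip × sin(rake) = 9.64 m × sin(36°) = 5.666 m
throw = dip-slip × sin(dip) = 5.666 × sin(58.9°) = 4.85 m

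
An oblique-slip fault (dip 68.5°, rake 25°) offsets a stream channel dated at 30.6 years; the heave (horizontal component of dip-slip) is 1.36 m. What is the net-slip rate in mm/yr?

287 mm/yr

dip-slip = heave / cos(dip) = 1.36 / cos(68.5°) = 3.711 m
net slip = dip-slip / sin(rake) = 3.711 / sin(25°) = 8.780 m
rate = 8.780 m / 30.6 years = 0.287 m/yr = 287 mm/yr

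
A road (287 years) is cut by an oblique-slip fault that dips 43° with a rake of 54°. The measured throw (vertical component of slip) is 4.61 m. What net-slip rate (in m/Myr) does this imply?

29100 m/Myr

dip-slip = throw / sin(dip) = 4.61 / sin(43°) = 6.760 m
net slip = dip-slip / sin(rake) = 6.760 / sin(54°) = 8.355 m
rate = 8.355 m / 287 years = 0.0291 m/yr = 29100 m/Myr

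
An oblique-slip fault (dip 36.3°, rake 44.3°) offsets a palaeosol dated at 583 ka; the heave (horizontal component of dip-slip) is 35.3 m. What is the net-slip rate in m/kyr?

dip-slip = heave / cos(dip) = 35.3 / cos(36.3°) = 43.80 m
net slip = dip-slip / sin(rake) = 43.80 / sin(44.3°) = 62.71 m
rate = 62.71 m / 583 ka = 0.000108 m/yr = 0.108 m/kyr

0.108 m/kyr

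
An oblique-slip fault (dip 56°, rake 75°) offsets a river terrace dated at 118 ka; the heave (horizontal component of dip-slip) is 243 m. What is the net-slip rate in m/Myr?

dip-slip = heave / cos(dip) = 243 / cos(56°) = 434.6 m
net slip = dip-slip / sin(rake) = 434.6 / sin(75°) = 449.9 m
rate = 449.9 m / 118 ka = 0.00381 m/yr = 3810 m/Myr

3810 m/Myr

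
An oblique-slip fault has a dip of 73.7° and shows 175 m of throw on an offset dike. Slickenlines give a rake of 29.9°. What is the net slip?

366 m

dip-slip = throw / sin(dip) = 175 / sin(73.7°) = 182.3 m
net slip = dip-slip / sin(rake) = 182.3 / sin(29.9°) = 366 m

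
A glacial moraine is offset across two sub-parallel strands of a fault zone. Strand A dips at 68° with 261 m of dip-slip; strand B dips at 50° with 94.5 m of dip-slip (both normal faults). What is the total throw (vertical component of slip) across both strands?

314 m

throw_A = 261 × sin(68°) = 242 m
throw_B = 94.5 × sin(50°) = 72.39 m
total = 242 + 72.39 = 314 m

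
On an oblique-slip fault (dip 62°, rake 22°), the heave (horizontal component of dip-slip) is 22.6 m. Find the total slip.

129 m

dip-slip = heave / cos(dip) = 22.6 / cos(62°) = 48.14 m
net slip = dip-slip / sin(rake) = 48.14 / sin(22°) = 129 m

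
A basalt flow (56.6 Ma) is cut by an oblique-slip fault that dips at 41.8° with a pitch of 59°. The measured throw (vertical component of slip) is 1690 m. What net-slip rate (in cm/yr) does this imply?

0.00523 cm/yr

dip-slip = throw / sin(dip) = 1690 / sin(41.8°) = 2536 m
net slip = dip-slip / sin(rake) = 2536 / sin(59°) = 2958 m
rate = 2958 m / 56.6 Ma = 0.0000523 m/yr = 0.00523 cm/yr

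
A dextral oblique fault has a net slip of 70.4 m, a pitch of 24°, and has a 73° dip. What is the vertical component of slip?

27.4 m

dip-slip = net slip × sin(rake) = 70.4 m × sin(24°) = 28.63 m
throw = dip-slip × sin(dip) = 28.63 × sin(73°) = 27.4 m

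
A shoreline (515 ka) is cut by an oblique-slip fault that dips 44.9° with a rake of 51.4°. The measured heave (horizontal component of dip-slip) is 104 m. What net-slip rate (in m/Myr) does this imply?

dip-slip = heave / cos(dip) = 104 / cos(44.9°) = 146.8 m
net slip = dip-slip / sin(rake) = 146.8 / sin(51.4°) = 187.9 m
rate = 187.9 m / 515 ka = 0.000365 m/yr = 365 m/Myr

365 m/Myr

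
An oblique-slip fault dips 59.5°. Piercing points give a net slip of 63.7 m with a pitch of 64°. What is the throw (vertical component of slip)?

49.3 m

dip-slip = net slip × sin(rake) = 63.7 m × sin(64°) = 57.25 m
throw = dip-slip × sin(dip) = 57.25 × sin(59.5°) = 49.3 m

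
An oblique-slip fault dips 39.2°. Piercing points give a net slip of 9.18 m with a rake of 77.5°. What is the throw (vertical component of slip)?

5.66 m

dip-slip = net slip × sin(rake) = 9.18 m × sin(77.5°) = 8.962 m
throw = dip-slip × sin(dip) = 8.962 × sin(39.2°) = 5.66 m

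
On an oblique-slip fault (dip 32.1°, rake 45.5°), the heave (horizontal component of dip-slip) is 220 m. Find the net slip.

dip-slip = heave / cos(dip) = 220 / cos(32.1°) = 259.7 m
net slip = dip-slip / sin(rake) = 259.7 / sin(45.5°) = 364 m

364 m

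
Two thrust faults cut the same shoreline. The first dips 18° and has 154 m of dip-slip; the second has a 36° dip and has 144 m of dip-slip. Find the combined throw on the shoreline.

throw_A = 154 × sin(18°) = 47.59 m
throw_B = 144 × sin(36°) = 84.64 m
total = 47.59 + 84.64 = 132 m

132 m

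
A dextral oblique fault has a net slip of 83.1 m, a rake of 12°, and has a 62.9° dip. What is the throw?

dip-slip = net slip × sin(rake) = 83.1 m × sin(12°) = 17.28 m
throw = dip-slip × sin(dip) = 17.28 × sin(62.9°) = 15.4 m

15.4 m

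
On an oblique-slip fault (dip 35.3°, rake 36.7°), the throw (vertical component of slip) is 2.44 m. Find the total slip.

dip-slip = throw / sin(dip) = 2.44 / sin(35.3°) = 4.222 m
net slip = dip-slip / sin(rake) = 4.222 / sin(36.7°) = 7.07 m

7.07 m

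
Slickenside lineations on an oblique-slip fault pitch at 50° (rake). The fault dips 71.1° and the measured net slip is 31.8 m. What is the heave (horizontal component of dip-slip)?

7.89 m

dip-slip = net slip × sin(rake) = 31.8 m × sin(50°) = 24.36 m
heave = dip-slip × cos(dip) = 24.36 × cos(71.1°) = 7.89 m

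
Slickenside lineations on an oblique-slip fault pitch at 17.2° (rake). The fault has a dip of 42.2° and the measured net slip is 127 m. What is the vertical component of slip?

25.2 m

dip-slip = net slip × sin(rake) = 127 m × sin(17.2°) = 37.55 m
throw = dip-slip × sin(dip) = 37.55 × sin(42.2°) = 25.2 m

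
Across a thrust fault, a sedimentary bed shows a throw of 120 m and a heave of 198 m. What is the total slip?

232 m

net slip = √(throw² + heave²) = √(120² + 198²) = 232 m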